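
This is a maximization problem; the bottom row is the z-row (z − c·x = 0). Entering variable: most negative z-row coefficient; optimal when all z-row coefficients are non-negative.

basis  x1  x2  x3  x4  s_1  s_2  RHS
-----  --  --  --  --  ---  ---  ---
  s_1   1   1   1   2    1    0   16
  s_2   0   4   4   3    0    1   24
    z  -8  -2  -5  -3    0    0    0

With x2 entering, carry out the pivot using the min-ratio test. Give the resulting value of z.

Ratio test on column x2 — row 1: 16/1 = 16; row 2: 24/4 = 6. Minimum is 6 at row 2 (s_2 leaves); pivot element 4.
Pivot on row 2; the z-row RHS becomes 0 − (-2)·6 = 12.

12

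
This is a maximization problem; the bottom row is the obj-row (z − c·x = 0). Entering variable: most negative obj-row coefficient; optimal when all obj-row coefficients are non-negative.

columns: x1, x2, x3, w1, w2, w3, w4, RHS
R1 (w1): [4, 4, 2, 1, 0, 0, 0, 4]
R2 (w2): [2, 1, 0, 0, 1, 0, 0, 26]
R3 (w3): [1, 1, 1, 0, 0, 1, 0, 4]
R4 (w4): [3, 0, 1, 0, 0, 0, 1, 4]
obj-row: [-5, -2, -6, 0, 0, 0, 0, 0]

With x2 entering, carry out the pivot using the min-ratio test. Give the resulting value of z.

2

Ratio test on column x2 — row 1: 4/4 = 1; row 2: 26/1 = 26; row 3: 4/1 = 4; row 4: entry 0 ≤ 0. Minimum is 1 at row 1 (w1 leaves); pivot element 4.
Pivot on row 1; the obj-row RHS becomes 0 − (-2)·1 = 2.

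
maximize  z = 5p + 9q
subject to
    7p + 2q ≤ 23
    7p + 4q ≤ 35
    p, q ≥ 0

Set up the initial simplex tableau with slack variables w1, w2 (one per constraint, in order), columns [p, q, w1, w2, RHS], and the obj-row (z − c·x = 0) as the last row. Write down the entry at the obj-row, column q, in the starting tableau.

The obj-row carries the negated objective coefficients: the q entry is -9.

-9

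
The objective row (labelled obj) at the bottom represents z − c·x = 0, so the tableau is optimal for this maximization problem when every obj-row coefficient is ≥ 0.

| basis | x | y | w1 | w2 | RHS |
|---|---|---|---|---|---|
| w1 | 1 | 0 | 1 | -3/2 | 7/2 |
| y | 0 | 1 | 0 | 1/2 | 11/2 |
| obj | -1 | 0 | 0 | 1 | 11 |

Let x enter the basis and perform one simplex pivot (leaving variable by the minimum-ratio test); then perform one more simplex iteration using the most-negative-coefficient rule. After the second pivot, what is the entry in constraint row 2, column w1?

Ratio test on column x — row 1: (7/2)/1 = 7/2; row 2: entry 0 ≤ 0. Minimum is 7/2 at row 1 (w1 leaves); pivot element 1.
Divide row 1 by 1; eliminate column x from the other rows.
Second iteration: most negative obj-row entry is -1/2 in column w2, so w2 enters.
Ratio test on column w2 — row 1: entry -3/2 ≤ 0; row 2: (11/2)/(1/2) = 11. Minimum is 11 at row 2 (y leaves); pivot element 1/2.
Divide row 2 by 1/2; eliminate column w2 from the other rows.
After both pivots, the entry at constraint row 2, column w1 is 0.

0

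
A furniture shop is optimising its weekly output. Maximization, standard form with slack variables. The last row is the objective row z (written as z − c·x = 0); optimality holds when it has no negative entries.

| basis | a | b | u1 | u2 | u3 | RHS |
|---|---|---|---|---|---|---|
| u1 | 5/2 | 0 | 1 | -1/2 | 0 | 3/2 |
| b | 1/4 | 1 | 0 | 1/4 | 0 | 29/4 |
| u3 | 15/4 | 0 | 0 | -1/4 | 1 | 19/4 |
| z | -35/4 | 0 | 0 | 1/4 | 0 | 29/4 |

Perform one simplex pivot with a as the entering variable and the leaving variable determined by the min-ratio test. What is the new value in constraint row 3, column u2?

1/2

Ratio test on column a — row 1: (3/2)/(5/2) = 3/5; row 2: (29/4)/(1/4) = 29; row 3: (19/4)/(15/4) = 19/15. Minimum is 3/5 at row 1 (u1 leaves); pivot element 5/2.
Divide row 1 by 5/2; eliminate column a from the other rows.
Row 3 update in column u2: -1/4 − (15/4)·(-1/5) = 1/2.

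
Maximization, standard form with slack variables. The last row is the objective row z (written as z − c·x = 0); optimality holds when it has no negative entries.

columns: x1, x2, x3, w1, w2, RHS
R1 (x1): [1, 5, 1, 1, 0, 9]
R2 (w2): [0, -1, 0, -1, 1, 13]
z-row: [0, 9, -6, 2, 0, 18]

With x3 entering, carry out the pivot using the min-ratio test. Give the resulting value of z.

72

Ratio test on column x3 — row 1: 9/1 = 9; row 2: entry 0 ≤ 0. Minimum is 9 at row 1 (x1 leaves); pivot element 1.
Pivot on row 1; the z-row RHS becomes 18 − (-6)·9 = 72.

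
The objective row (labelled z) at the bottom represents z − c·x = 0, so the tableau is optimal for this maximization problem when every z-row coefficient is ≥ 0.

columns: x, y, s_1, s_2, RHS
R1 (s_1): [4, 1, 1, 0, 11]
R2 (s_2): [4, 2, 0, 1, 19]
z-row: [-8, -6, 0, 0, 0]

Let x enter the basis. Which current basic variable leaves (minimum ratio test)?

Column x entries and ratios — s_1: 11/4 = 11/4; s_2: 19/4 = 19/4.
Smallest ratio is 11/4 in the row of s_1, so s_1 leaves.

s_1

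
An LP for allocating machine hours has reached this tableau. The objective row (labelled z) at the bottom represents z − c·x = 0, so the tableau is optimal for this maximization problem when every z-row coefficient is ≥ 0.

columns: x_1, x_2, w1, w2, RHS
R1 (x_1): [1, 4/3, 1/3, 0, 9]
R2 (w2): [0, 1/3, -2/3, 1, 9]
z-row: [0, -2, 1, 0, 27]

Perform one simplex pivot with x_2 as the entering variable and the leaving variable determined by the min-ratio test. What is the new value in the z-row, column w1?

3/2

Ratio test on column x_2 — row 1: 9/(4/3) = 27/4; row 2: 9/(1/3) = 27. Minimum is 27/4 at row 1 (x_1 leaves); pivot element 4/3.
Divide row 1 by 4/3; eliminate column x_2 from the other rows.
z-row update in column w1: 1 − (-2)·(1/4) = 3/2.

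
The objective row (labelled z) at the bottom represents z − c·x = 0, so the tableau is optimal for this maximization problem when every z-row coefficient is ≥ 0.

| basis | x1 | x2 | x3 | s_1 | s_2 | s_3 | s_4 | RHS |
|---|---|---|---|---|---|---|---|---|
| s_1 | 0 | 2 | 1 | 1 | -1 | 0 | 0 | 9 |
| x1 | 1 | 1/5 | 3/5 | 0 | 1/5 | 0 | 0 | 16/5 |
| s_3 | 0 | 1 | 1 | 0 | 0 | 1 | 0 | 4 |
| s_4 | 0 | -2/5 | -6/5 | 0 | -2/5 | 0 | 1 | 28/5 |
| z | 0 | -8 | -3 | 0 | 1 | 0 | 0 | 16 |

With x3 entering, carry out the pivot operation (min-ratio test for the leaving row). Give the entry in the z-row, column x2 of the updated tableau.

-5

Ratio test on column x3 — row 1: 9/1 = 9; row 2: (16/5)/(3/5) = 16/3; row 3: 4/1 = 4; row 4: entry -6/5 ≤ 0. Minimum is 4 at row 3 (s_3 leaves); pivot element 1.
Divide row 3 by 1; eliminate column x3 from the other rows.
z-row update in column x2: -8 − (-3)·1 = -5.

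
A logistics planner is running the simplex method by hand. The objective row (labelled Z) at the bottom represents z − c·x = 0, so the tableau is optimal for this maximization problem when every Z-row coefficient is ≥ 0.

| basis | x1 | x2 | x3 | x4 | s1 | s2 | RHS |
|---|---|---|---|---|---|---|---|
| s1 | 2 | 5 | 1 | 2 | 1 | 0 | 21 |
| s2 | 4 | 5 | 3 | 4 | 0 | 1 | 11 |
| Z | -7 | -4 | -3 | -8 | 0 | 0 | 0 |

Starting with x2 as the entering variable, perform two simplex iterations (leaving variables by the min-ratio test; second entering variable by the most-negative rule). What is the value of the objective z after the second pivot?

22

Ratio test on column x2 — row 1: 21/5 = 21/5; row 2: 11/5 = 11/5. Minimum is 11/5 at row 2 (s2 leaves); pivot element 5.
Pivot on row 2; the Z-row RHS becomes 0 − (-4)·(11/5) = 44/5.
Next entering variable (most negative Z-row entry -24/5): x4.
Ratio test on column x4 — row 1: entry -2 ≤ 0; row 2: (11/5)/(4/5) = 11/4. Minimum is 11/4 at row 2 (x2 leaves); pivot element 4/5.
After the second pivot the Z-row RHS is 44/5 − (-24/5)·(11/4) = 22.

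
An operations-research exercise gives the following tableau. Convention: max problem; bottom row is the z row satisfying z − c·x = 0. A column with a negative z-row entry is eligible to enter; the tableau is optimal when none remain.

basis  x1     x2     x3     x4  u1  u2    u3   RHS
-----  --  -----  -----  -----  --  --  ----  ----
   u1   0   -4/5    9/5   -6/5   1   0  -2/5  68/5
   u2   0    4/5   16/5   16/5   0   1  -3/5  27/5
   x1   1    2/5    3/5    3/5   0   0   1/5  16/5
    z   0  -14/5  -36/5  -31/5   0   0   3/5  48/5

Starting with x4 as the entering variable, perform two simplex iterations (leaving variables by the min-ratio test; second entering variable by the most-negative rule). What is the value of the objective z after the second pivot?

57/2

Ratio test on column x4 — row 1: entry -6/5 ≤ 0; row 2: (27/5)/(16/5) = 27/16; row 3: (16/5)/(3/5) = 16/3. Minimum is 27/16 at row 2 (u2 leaves); pivot element 16/5.
Pivot on row 2; the z-row RHS becomes 48/5 − (-31/5)·(27/16) = 321/16.
Next entering variable (most negative z-row entry -5/4): x2.
Ratio test on column x2 — row 1: entry -1/2 ≤ 0; row 2: (27/16)/(1/4) = 27/4; row 3: (35/16)/(1/4) = 35/4. Minimum is 27/4 at row 2 (x4 leaves); pivot element 1/4.
After the second pivot the z-row RHS is 321/16 − (-5/4)·(27/4) = 57/2.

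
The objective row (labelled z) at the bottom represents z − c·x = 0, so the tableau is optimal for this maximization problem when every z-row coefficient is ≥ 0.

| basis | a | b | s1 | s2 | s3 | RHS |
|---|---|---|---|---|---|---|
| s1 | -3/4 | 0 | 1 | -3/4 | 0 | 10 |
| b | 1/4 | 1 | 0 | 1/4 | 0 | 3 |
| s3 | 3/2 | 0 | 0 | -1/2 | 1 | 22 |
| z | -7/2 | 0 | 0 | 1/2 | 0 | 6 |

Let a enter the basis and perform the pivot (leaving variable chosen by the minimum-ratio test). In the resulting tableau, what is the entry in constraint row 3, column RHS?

Ratio test on column a — row 1: entry -3/4 ≤ 0; row 2: 3/(1/4) = 12; row 3: 22/(3/2) = 44/3. Minimum is 12 at row 2 (b leaves); pivot element 1/4.
Divide row 2 by 1/4; eliminate column a from the other rows.
Row 3 update in column RHS: 22 − (3/2)·12 = 4.

4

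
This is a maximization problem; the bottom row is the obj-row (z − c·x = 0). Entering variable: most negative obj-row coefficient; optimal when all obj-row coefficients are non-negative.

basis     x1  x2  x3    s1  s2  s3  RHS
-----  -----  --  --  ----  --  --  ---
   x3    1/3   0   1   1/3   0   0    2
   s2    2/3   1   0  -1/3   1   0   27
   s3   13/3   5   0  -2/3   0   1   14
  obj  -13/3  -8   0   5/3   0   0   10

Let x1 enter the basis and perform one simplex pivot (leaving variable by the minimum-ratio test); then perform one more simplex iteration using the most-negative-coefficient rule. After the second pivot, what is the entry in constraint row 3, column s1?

-2/15

Ratio test on column x1 — row 1: 2/(1/3) = 6; row 2: 27/(2/3) = 81/2; row 3: 14/(13/3) = 42/13. Minimum is 42/13 at row 3 (s3 leaves); pivot element 13/3.
Divide row 3 by 13/3; eliminate column x1 from the other rows.
Second iteration: most negative obj-row entry is -3 in column x2, so x2 enters.
Ratio test on column x2 — row 1: entry -5/13 ≤ 0; row 2: (323/13)/(3/13) = 323/3; row 3: (42/13)/(15/13) = 14/5. Minimum is 14/5 at row 3 (x1 leaves); pivot element 15/13.
Divide row 3 by 15/13; eliminate column x2 from the other rows.
After both pivots, the entry at constraint row 3, column s1 is -2/15.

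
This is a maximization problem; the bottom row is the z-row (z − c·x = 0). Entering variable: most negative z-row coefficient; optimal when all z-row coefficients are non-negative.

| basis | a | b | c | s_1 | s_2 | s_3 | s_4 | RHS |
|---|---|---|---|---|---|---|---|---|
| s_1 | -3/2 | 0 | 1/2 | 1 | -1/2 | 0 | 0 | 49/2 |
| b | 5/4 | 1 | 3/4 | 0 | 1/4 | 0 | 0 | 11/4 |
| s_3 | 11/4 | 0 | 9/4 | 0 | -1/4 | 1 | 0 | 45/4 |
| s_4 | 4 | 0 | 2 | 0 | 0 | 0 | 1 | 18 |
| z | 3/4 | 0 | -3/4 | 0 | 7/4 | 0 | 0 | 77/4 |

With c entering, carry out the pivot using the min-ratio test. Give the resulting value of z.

22

Ratio test on column c — row 1: (49/2)/(1/2) = 49; row 2: (11/4)/(3/4) = 11/3; row 3: (45/4)/(9/4) = 5; row 4: 18/2 = 9. Minimum is 11/3 at row 2 (b leaves); pivot element 3/4.
Pivot on row 2; the z-row RHS becomes 77/4 − (-3/4)·(11/3) = 22.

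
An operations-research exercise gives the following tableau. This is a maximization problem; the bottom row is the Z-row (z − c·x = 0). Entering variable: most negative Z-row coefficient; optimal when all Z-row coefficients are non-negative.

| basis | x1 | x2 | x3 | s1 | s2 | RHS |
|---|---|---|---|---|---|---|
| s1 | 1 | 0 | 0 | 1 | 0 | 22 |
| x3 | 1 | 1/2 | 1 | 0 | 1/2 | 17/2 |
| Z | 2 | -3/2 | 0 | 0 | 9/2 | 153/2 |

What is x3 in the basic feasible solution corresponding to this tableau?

x3 is basic (row 2); its value is the RHS of that row, 17/2.

17/2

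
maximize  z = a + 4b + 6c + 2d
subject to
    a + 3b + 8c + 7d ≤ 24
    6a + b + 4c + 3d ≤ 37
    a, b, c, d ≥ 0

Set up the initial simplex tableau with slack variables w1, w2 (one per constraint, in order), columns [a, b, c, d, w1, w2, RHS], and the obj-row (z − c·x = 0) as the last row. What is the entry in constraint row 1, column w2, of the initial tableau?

0

Slack w2 belongs to constraint 2; its column is the unit vector e_2, so the entry in row 1 is 0.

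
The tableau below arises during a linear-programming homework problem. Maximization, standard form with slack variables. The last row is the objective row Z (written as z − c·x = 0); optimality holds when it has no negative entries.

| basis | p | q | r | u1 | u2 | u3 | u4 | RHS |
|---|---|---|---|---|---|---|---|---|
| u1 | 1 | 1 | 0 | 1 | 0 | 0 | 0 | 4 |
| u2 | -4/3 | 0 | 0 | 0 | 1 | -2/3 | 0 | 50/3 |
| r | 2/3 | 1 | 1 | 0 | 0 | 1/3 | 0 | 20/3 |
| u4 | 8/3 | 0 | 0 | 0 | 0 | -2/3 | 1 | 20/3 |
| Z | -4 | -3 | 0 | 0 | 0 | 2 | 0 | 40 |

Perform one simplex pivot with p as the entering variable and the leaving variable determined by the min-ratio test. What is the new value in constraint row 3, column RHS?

Ratio test on column p — row 1: 4/1 = 4; row 2: entry -4/3 ≤ 0; row 3: (20/3)/(2/3) = 10; row 4: (20/3)/(8/3) = 5/2. Minimum is 5/2 at row 4 (u4 leaves); pivot element 8/3.
Divide row 4 by 8/3; eliminate column p from the other rows.
Row 3 update in column RHS: 20/3 − (2/3)·(5/2) = 5.

5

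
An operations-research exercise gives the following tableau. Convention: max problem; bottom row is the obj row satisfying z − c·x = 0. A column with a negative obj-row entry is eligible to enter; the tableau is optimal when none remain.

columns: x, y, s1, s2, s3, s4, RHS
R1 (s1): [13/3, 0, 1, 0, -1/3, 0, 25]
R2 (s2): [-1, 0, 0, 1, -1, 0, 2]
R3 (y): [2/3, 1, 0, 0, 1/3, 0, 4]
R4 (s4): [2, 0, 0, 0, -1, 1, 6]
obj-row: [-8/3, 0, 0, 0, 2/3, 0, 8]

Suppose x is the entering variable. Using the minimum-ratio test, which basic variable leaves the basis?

s4

Column x entries and ratios — s1: 25/(13/3) = 75/13; s2: -1 ≤ 0, skip; y: 4/(2/3) = 6; s4: 6/2 = 3.
Smallest ratio is 3 in the row of s4, so s4 leaves.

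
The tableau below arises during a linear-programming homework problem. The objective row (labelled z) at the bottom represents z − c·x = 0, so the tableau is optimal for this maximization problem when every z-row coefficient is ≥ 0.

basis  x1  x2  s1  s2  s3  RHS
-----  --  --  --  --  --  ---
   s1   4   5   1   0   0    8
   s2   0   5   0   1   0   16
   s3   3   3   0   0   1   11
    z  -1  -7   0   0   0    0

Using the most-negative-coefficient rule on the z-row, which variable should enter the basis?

Negative z-row entries: x1: -1, x2: -7.
The most negative is -7 in column x2, so x2 enters.

x2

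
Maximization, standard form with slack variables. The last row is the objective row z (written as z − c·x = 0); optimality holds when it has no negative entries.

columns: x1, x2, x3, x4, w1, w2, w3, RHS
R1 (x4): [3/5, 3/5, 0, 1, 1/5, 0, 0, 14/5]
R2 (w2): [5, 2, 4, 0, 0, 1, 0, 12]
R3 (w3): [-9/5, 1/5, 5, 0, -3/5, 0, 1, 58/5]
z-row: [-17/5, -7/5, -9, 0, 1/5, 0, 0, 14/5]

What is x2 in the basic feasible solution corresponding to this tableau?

x2 is not in the basis, so in the current basic feasible solution x2 = 0.

0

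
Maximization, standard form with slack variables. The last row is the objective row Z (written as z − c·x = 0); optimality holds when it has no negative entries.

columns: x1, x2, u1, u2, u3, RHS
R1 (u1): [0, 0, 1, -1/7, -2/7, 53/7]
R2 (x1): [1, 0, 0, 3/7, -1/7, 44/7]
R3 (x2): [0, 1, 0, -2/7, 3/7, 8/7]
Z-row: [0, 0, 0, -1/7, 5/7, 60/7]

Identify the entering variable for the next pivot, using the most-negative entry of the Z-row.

Negative Z-row entries: u2: -1/7.
The most negative is -1/7 in column u2, so u2 enters.

u2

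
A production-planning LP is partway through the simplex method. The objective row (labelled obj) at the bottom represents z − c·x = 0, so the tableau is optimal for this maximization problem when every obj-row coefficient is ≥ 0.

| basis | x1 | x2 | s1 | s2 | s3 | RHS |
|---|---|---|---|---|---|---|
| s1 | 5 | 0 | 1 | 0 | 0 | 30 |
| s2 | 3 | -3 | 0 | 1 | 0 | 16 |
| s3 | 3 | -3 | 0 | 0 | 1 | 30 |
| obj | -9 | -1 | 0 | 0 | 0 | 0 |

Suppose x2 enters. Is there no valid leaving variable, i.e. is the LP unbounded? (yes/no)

Every constraint-row entry in column x2 is ≤ 0, so increasing x2 is unbounded.

yes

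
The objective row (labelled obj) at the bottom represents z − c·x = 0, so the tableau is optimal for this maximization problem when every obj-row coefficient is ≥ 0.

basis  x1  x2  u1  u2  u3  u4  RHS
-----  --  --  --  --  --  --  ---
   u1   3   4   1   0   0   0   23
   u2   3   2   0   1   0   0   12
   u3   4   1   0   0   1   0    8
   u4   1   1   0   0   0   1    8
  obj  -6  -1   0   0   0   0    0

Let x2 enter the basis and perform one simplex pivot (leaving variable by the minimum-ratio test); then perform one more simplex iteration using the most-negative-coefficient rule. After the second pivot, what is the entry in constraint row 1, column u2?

-1/2

Ratio test on column x2 — row 1: 23/4 = 23/4; row 2: 12/2 = 6; row 3: 8/1 = 8; row 4: 8/1 = 8. Minimum is 23/4 at row 1 (u1 leaves); pivot element 4.
Divide row 1 by 4; eliminate column x2 from the other rows.
Second iteration: most negative obj-row entry is -21/4 in column x1, so x1 enters.
Ratio test on column x1 — row 1: (23/4)/(3/4) = 23/3; row 2: (1/2)/(3/2) = 1/3; row 3: (9/4)/(13/4) = 9/13; row 4: (9/4)/(1/4) = 9. Minimum is 1/3 at row 2 (u2 leaves); pivot element 3/2.
Divide row 2 by 3/2; eliminate column x1 from the other rows.
After both pivots, the entry at constraint row 1, column u2 is -1/2.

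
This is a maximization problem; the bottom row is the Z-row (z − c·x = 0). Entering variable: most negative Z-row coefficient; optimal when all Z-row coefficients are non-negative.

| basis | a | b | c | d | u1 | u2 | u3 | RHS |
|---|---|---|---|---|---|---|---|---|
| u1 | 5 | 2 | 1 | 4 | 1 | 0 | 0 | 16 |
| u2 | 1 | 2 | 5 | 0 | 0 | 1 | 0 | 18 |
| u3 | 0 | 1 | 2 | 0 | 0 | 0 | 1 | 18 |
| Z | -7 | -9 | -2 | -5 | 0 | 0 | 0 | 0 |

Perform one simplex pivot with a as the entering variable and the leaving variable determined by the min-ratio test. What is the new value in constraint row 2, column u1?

Ratio test on column a — row 1: 16/5 = 16/5; row 2: 18/1 = 18; row 3: entry 0 ≤ 0. Minimum is 16/5 at row 1 (u1 leaves); pivot element 5.
Divide row 1 by 5; eliminate column a from the other rows.
Row 2 update in column u1: 0 − 1·(1/5) = -1/5.

-1/5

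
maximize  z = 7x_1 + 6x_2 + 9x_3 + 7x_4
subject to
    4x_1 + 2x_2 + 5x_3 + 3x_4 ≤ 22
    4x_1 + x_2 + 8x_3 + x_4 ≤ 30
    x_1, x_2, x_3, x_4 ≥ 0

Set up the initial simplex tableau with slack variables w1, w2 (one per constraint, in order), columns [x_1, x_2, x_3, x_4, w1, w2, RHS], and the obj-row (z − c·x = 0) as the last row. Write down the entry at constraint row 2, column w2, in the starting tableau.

Slack w2 belongs to constraint 2; its column is the unit vector e_2, so the entry in row 2 is 1.

1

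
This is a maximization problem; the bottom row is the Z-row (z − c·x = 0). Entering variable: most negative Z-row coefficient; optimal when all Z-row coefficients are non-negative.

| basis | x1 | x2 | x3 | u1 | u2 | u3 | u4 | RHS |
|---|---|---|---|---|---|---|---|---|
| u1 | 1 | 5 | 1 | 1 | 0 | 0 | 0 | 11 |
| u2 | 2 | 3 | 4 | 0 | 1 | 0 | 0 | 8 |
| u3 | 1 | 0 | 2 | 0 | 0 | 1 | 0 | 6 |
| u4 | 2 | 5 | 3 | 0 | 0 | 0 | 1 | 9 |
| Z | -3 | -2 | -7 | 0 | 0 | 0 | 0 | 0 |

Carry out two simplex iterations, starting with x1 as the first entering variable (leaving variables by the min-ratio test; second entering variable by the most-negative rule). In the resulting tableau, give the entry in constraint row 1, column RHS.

Ratio test on column x1 — row 1: 11/1 = 11; row 2: 8/2 = 4; row 3: 6/1 = 6; row 4: 9/2 = 9/2. Minimum is 4 at row 2 (u2 leaves); pivot element 2.
Divide row 2 by 2; eliminate column x1 from the other rows.
Second iteration: most negative Z-row entry is -1 in column x3, so x3 enters.
Ratio test on column x3 — row 1: entry -1 ≤ 0; row 2: 4/2 = 2; row 3: entry 0 ≤ 0; row 4: entry -1 ≤ 0. Minimum is 2 at row 2 (x1 leaves); pivot element 2.
Divide row 2 by 2; eliminate column x3 from the other rows.
After both pivots, the entry at constraint row 1, column RHS is 9.

9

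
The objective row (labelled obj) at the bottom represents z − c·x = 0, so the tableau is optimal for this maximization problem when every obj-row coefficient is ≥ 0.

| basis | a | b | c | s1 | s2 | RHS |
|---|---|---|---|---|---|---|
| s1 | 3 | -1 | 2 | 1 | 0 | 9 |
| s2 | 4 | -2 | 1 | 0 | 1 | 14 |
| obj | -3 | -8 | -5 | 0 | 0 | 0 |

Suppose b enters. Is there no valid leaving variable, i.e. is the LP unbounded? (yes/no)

Every constraint-row entry in column b is ≤ 0, so increasing b is unbounded.

yes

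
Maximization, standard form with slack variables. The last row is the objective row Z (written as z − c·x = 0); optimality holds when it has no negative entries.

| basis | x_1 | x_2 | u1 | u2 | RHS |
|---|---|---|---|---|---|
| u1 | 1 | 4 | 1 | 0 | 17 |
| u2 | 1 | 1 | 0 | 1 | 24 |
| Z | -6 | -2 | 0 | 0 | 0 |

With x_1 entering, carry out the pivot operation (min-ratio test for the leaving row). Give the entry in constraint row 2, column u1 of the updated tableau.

Ratio test on column x_1 — row 1: 17/1 = 17; row 2: 24/1 = 24. Minimum is 17 at row 1 (u1 leaves); pivot element 1.
Divide row 1 by 1; eliminate column x_1 from the other rows.
Row 2 update in column u1: 0 − 1·1 = -1.

-1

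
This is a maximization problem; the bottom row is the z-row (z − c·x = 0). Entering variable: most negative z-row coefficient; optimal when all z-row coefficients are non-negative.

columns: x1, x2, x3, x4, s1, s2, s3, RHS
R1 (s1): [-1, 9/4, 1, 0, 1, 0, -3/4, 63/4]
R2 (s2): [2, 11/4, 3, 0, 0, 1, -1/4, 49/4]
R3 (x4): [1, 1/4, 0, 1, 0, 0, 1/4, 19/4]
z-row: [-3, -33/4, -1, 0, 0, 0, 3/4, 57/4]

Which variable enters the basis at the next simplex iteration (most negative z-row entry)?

x2

Negative z-row entries: x1: -3, x2: -33/4, x3: -1.
The most negative is -33/4 in column x2, so x2 enters.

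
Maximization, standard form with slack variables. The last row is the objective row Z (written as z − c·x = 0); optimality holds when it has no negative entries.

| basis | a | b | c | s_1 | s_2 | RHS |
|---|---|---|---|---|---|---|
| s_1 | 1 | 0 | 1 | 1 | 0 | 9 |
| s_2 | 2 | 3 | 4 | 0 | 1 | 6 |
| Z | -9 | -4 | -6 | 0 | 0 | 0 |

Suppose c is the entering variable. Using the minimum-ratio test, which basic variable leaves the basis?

s_2

Column c entries and ratios — s_1: 9/1 = 9; s_2: 6/4 = 3/2.
Smallest ratio is 3/2 in the row of s_2, so s_2 leaves.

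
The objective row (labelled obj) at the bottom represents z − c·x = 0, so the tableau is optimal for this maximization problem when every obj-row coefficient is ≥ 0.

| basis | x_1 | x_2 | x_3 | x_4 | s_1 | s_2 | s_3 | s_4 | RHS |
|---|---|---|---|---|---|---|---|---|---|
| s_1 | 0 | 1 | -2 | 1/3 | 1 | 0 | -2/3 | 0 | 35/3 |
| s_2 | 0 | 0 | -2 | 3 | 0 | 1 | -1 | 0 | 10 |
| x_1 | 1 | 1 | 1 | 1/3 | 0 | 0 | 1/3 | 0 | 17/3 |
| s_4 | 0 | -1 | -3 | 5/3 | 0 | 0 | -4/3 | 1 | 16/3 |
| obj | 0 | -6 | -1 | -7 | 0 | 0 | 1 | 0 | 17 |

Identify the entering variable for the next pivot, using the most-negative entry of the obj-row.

Negative obj-row entries: x_2: -6, x_3: -1, x_4: -7.
The most negative is -7 in column x_4, so x_4 enters.

x_4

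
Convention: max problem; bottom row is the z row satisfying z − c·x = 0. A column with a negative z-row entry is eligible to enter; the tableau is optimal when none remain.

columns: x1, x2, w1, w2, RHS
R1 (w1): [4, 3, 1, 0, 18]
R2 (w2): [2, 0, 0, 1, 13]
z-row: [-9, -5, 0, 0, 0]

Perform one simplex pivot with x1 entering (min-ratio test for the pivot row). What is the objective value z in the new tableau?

81/2

Ratio test on column x1 — row 1: 18/4 = 9/2; row 2: 13/2 = 13/2. Minimum is 9/2 at row 1 (w1 leaves); pivot element 4.
Pivot on row 1; the z-row RHS becomes 0 − (-9)·(9/2) = 81/2.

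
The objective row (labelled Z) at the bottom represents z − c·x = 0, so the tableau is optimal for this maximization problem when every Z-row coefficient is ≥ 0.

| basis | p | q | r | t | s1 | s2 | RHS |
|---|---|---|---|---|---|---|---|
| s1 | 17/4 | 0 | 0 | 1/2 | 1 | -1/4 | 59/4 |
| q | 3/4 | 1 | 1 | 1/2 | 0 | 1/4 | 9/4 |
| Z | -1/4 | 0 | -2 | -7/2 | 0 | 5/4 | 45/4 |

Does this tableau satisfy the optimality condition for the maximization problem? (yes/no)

no

The Z-row has a negative entry -7/2 in column t, so it is not optimal.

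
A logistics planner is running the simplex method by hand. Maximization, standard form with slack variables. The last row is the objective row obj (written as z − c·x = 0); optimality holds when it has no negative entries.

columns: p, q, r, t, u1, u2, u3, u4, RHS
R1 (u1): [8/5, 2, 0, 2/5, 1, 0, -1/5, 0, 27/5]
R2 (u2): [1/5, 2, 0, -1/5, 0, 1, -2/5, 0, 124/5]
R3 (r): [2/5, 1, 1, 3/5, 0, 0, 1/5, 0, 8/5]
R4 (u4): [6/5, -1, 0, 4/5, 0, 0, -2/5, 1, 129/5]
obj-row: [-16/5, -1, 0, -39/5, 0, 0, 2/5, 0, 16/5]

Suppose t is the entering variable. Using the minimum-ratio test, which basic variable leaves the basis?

r

Column t entries and ratios — u1: (27/5)/(2/5) = 27/2; u2: -1/5 ≤ 0, skip; r: (8/5)/(3/5) = 8/3; u4: (129/5)/(4/5) = 129/4.
Smallest ratio is 8/3 in the row of r, so r leaves.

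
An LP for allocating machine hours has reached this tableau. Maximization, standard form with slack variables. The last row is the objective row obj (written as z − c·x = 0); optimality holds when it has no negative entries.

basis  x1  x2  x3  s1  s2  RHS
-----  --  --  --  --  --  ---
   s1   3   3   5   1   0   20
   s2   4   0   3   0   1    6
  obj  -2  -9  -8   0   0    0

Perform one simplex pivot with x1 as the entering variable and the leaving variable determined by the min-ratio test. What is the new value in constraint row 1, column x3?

11/4

Ratio test on column x1 — row 1: 20/3 = 20/3; row 2: 6/4 = 3/2. Minimum is 3/2 at row 2 (s2 leaves); pivot element 4.
Divide row 2 by 4; eliminate column x1 from the other rows.
Row 1 update in column x3: 5 − 3·(3/4) = 11/4.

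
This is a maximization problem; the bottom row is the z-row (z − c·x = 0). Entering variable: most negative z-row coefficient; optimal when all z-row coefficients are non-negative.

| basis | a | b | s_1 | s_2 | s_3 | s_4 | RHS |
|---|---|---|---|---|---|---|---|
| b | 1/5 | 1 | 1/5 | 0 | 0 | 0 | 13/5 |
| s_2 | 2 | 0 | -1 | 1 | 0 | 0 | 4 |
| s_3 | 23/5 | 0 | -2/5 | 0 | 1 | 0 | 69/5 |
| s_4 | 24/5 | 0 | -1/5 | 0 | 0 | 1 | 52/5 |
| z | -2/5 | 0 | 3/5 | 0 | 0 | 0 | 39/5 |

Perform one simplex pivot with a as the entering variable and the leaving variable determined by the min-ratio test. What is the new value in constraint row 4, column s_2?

-12/5

Ratio test on column a — row 1: (13/5)/(1/5) = 13; row 2: 4/2 = 2; row 3: (69/5)/(23/5) = 3; row 4: (52/5)/(24/5) = 13/6. Minimum is 2 at row 2 (s_2 leaves); pivot element 2.
Divide row 2 by 2; eliminate column a from the other rows.
Row 4 update in column s_2: 0 − (24/5)·(1/2) = -12/5.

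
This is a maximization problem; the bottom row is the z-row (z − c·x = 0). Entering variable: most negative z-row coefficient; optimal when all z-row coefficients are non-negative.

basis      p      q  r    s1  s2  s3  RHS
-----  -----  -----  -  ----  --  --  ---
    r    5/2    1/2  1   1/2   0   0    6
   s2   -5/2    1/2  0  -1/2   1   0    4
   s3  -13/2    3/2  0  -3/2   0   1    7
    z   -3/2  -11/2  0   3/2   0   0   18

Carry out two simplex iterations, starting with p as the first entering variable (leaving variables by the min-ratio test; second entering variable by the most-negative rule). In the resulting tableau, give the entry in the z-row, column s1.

Ratio test on column p — row 1: 6/(5/2) = 12/5; row 2: entry -5/2 ≤ 0; row 3: entry -13/2 ≤ 0. Minimum is 12/5 at row 1 (r leaves); pivot element 5/2.
Divide row 1 by 5/2; eliminate column p from the other rows.
Second iteration: most negative z-row entry is -26/5 in column q, so q enters.
Ratio test on column q — row 1: (12/5)/(1/5) = 12; row 2: 10/1 = 10; row 3: (113/5)/(14/5) = 113/14. Minimum is 113/14 at row 3 (s3 leaves); pivot element 14/5.
Divide row 3 by 14/5; eliminate column q from the other rows.
After both pivots, the entry at the z-row, column s1 is 10/7.

10/7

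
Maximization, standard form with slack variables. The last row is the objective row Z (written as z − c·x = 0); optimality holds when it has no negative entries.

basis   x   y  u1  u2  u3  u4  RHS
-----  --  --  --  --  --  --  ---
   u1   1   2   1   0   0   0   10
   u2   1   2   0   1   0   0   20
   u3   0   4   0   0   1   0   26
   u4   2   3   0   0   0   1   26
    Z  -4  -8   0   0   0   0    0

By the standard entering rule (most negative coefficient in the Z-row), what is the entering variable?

y

Negative Z-row entries: x: -4, y: -8.
The most negative is -8 in column y, so y enters.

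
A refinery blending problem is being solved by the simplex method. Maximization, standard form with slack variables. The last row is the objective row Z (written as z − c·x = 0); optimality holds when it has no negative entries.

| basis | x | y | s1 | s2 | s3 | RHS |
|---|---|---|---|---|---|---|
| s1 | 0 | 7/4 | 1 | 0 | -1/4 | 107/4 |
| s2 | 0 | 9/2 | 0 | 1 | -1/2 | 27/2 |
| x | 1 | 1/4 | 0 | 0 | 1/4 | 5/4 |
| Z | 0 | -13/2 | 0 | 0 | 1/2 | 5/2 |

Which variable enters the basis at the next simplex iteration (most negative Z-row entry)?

y

Negative Z-row entries: y: -13/2.
The most negative is -13/2 in column y, so y enters.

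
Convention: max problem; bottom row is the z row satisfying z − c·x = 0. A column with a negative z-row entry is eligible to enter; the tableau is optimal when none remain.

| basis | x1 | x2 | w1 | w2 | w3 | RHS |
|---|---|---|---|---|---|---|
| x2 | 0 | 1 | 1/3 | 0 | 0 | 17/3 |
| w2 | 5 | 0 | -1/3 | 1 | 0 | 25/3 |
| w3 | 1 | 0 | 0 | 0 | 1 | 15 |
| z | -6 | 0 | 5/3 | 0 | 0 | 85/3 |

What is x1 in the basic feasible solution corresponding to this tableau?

0

x1 is not in the basis, so in the current basic feasible solution x1 = 0.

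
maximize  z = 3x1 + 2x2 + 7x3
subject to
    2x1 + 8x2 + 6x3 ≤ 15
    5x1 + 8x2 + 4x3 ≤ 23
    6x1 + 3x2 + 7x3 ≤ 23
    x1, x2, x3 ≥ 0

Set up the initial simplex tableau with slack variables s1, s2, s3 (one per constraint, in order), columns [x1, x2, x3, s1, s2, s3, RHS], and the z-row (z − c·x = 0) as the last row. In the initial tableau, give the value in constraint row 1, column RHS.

The RHS of constraint 1 is b_1 = 15.

15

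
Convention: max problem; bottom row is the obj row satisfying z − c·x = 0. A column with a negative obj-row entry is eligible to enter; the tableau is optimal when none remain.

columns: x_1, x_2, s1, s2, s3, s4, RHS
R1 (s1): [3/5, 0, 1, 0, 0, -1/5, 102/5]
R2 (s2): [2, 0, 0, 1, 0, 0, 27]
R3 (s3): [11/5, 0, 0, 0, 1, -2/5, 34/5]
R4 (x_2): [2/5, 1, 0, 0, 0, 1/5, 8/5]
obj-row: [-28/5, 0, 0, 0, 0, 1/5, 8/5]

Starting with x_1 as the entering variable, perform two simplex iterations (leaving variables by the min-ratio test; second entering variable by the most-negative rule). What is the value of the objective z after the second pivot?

Ratio test on column x_1 — row 1: (102/5)/(3/5) = 34; row 2: 27/2 = 27/2; row 3: (34/5)/(11/5) = 34/11; row 4: (8/5)/(2/5) = 4. Minimum is 34/11 at row 3 (s3 leaves); pivot element 11/5.
Pivot on row 3; the obj-row RHS becomes 8/5 − (-28/5)·(34/11) = 208/11.
Next entering variable (most negative obj-row entry -9/11): s4.
Ratio test on column s4 — row 1: entry -1/11 ≤ 0; row 2: (229/11)/(4/11) = 229/4; row 3: entry -2/11 ≤ 0; row 4: (4/11)/(3/11) = 4/3. Minimum is 4/3 at row 4 (x_2 leaves); pivot element 3/11.
After the second pivot the obj-row RHS is 208/11 − (-9/11)·(4/3) = 20.

20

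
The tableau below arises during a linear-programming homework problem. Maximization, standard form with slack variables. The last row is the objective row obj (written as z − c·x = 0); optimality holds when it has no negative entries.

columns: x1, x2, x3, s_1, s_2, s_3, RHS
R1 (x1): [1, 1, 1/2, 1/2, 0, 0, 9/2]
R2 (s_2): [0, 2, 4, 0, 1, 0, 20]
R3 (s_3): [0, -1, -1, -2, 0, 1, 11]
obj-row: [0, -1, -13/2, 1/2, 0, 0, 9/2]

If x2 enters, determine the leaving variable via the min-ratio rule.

Column x2 entries and ratios — x1: (9/2)/1 = 9/2; s_2: 20/2 = 10; s_3: -1 ≤ 0, skip.
Smallest ratio is 9/2 in the row of x1, so x1 leaves.

x1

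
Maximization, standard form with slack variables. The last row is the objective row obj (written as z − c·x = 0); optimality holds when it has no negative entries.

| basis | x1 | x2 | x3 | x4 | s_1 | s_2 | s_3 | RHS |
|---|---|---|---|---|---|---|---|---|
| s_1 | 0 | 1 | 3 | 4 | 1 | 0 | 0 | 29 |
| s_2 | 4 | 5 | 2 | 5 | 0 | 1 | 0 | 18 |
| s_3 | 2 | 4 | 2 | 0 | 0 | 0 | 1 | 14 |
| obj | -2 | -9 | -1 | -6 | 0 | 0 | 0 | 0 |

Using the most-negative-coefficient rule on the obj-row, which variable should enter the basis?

x2

Negative obj-row entries: x1: -2, x2: -9, x3: -1, x4: -6.
The most negative is -9 in column x2, so x2 enters.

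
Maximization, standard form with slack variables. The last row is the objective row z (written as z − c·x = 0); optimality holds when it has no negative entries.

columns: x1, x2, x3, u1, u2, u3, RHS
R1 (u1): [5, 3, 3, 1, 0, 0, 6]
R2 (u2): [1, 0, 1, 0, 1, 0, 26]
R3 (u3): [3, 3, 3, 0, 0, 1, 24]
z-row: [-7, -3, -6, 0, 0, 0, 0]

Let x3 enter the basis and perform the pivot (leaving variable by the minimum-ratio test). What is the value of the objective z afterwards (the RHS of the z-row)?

Ratio test on column x3 — row 1: 6/3 = 2; row 2: 26/1 = 26; row 3: 24/3 = 8. Minimum is 2 at row 1 (u1 leaves); pivot element 3.
Pivot on row 1; the z-row RHS becomes 0 − (-6)·2 = 12.

12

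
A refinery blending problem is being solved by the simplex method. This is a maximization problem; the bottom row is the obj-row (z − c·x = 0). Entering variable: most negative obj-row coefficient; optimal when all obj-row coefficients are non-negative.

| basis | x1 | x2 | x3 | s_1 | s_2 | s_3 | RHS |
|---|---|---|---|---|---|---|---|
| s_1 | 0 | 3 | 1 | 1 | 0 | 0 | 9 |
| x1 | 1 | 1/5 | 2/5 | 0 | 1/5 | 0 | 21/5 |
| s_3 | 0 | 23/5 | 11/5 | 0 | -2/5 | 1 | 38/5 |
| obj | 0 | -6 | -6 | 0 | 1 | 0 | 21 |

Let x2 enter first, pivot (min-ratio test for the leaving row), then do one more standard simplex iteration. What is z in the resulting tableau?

459/11

Ratio test on column x2 — row 1: 9/3 = 3; row 2: (21/5)/(1/5) = 21; row 3: (38/5)/(23/5) = 38/23. Minimum is 38/23 at row 3 (s_3 leaves); pivot element 23/5.
Pivot on row 3; the obj-row RHS becomes 21 − (-6)·(38/23) = 711/23.
Next entering variable (most negative obj-row entry -72/23): x3.
Ratio test on column x3 — row 1: entry -10/23 ≤ 0; row 2: (89/23)/(7/23) = 89/7; row 3: (38/23)/(11/23) = 38/11. Minimum is 38/11 at row 3 (x2 leaves); pivot element 11/23.
After the second pivot the obj-row RHS is 711/23 − (-72/23)·(38/11) = 459/11.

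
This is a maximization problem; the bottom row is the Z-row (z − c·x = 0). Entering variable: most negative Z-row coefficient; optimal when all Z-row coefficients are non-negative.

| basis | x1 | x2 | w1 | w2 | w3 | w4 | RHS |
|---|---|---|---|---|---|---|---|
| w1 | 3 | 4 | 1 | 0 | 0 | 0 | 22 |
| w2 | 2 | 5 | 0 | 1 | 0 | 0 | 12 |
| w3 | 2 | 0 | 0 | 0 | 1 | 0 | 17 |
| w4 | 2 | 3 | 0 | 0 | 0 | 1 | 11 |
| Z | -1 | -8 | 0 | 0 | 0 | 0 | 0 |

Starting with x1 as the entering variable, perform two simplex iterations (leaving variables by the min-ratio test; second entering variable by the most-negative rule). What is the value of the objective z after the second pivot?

Ratio test on column x1 — row 1: 22/3 = 22/3; row 2: 12/2 = 6; row 3: 17/2 = 17/2; row 4: 11/2 = 11/2. Minimum is 11/2 at row 4 (w4 leaves); pivot element 2.
Pivot on row 4; the Z-row RHS becomes 0 − (-1)·(11/2) = 11/2.
Next entering variable (most negative Z-row entry -13/2): x2.
Ratio test on column x2 — row 1: entry -1/2 ≤ 0; row 2: 1/2 = 1/2; row 3: entry -3 ≤ 0; row 4: (11/2)/(3/2) = 11/3. Minimum is 1/2 at row 2 (w2 leaves); pivot element 2.
After the second pivot the Z-row RHS is 11/2 − (-13/2)·(1/2) = 35/4.

35/4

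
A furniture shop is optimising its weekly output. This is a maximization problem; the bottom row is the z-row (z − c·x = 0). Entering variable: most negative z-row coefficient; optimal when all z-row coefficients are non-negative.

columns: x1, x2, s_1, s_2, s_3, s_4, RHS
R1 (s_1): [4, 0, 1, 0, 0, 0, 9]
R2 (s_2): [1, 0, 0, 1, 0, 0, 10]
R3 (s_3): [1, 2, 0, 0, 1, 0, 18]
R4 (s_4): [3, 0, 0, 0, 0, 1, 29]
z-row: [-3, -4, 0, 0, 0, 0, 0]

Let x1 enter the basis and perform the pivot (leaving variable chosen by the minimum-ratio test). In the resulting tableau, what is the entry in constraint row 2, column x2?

0

Ratio test on column x1 — row 1: 9/4 = 9/4; row 2: 10/1 = 10; row 3: 18/1 = 18; row 4: 29/3 = 29/3. Minimum is 9/4 at row 1 (s_1 leaves); pivot element 4.
Divide row 1 by 4; eliminate column x1 from the other rows.
Row 2 update in column x2: 0 − 1·0 = 0.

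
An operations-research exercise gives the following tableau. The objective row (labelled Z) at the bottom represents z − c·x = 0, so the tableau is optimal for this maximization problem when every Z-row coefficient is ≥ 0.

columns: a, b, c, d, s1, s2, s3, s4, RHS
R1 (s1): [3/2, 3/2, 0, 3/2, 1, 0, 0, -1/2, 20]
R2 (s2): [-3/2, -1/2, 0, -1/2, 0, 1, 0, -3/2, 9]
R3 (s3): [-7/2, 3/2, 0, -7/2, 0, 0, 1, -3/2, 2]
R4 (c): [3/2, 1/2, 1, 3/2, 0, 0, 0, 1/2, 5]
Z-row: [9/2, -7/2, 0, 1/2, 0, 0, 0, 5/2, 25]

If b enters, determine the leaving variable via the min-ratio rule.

s3

Column b entries and ratios — s1: 20/(3/2) = 40/3; s2: -1/2 ≤ 0, skip; s3: 2/(3/2) = 4/3; c: 5/(1/2) = 10.
Smallest ratio is 4/3 in the row of s3, so s3 leaves.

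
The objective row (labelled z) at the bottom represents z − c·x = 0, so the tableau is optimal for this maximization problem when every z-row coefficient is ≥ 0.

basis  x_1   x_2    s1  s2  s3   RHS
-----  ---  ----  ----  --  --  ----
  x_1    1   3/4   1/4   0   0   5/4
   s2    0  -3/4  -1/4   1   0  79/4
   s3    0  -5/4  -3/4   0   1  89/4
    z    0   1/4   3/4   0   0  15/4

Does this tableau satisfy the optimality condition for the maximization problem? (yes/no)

Every z-row coefficient is ≥ 0, so the tableau is optimal.

yes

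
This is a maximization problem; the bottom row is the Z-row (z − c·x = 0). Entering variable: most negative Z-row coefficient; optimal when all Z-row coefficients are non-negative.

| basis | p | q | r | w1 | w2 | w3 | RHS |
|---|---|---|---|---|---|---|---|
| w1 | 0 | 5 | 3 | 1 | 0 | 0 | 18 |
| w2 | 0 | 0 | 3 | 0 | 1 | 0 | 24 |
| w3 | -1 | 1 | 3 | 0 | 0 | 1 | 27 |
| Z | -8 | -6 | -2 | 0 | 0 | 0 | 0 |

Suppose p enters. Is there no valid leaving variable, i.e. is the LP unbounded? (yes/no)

Every constraint-row entry in column p is ≤ 0, so increasing p is unbounded.

yes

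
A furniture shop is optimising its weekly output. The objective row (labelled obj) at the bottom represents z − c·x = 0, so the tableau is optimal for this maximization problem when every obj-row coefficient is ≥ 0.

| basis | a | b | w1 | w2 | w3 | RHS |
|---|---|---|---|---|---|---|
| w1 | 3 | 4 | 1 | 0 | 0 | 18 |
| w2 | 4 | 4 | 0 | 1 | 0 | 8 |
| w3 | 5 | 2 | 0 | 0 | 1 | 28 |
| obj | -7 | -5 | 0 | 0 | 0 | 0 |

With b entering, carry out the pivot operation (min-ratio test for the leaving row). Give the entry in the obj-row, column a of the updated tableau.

Ratio test on column b — row 1: 18/4 = 9/2; row 2: 8/4 = 2; row 3: 28/2 = 14. Minimum is 2 at row 2 (w2 leaves); pivot element 4.
Divide row 2 by 4; eliminate column b from the other rows.
obj-row update in column a: -7 − (-5)·1 = -2.

-2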